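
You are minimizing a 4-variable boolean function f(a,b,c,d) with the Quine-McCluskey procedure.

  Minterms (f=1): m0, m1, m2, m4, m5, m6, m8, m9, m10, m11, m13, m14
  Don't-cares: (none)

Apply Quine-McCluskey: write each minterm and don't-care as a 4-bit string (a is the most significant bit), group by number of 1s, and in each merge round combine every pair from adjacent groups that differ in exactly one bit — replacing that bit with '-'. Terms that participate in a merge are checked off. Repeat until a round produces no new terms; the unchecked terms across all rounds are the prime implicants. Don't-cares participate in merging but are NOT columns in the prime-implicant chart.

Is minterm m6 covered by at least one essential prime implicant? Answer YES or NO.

YES

Round 0: 0000✓ 0001✓ 0010✓ 0100✓ 0101✓ 0110✓ 1000✓ 1001✓ 1010✓ 1011✓ 1101✓ 1110✓
Round 1: -000✓ -001✓ -010✓ -101✓ -110✓ 0-00✓ 0-01✓ 0-10✓ 00-0✓ 000-✓ 01-0✓ 010-✓ 1-01✓ 1-10✓ 10-0✓ 10-1✓ 100-✓ 101-✓
Round 2: --01 --10 -0-0 -00- 0--0 0-0- 10--
PIs = {--01, --10, -0-0, -00-, 0--0, 0-0-, 10--}
Coverage chart:
  m0: -0-0,-00-,0--0,0-0-
  m1: --01,-00-,0-0-
  m2: --10,-0-0,0--0
  m4: 0--0,0-0-
  m5: --01,0-0-
  m6: --10,0--0
  m8: -0-0,-00-,10--
  m9: --01,-00-,10--
  m10: --10,-0-0,10--
  m11: 10-- ←essential
  m13: --01 ←essential
  m14: --10 ←essential
Essential: --01, --10, 10--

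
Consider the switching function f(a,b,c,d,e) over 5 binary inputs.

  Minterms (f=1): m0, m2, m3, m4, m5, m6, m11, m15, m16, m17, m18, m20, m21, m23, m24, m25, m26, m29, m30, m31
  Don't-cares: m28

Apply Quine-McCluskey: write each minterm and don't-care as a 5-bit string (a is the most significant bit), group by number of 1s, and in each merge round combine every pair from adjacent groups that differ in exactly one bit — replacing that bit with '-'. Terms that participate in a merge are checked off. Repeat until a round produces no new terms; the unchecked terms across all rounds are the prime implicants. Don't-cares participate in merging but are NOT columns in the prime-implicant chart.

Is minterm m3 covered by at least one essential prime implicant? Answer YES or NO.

NO

Round 0: 00000✓ 00010✓ 00011✓ 00100✓ 00101✓ 00110✓ 01011✓ 01111✓ 10000✓ 10001✓ 10010✓ 10100✓ 10101✓ 10111✓ 11000✓ 11001✓ 11010✓ 11100✓ 11101✓ 11110✓ 11111✓
Round 1: -0000✓ -0010✓ -0100✓ -0101✓ -1111 0-011 00-00✓ 00-10✓ 000-0✓ 0001- 001-0✓ 0010-✓ 01-11 1-000✓ 1-001✓ 1-010✓ 1-100✓ 1-101✓ 1-111✓ 10-00✓ 10-01✓ 100-0✓ 1000-✓ 101-1✓ 1010-✓ 11-00✓ 11-01✓ 11-10✓ 110-0✓ 1100-✓ 111-0✓ 111-1✓ 1110-✓ 1111-✓
Round 2: -0-00 -00-0 -010- 00--0 1--00✓ 1--01✓ 1-0-0 1-00-✓ 1-1-1 1-10-✓ 10-0-✓ 11--0 11-0-✓ 111--
Round 3: 1--0-
PIs = {-0-00, -00-0, -010-, -1111, 0-011, 00--0, 0001-, 01-11, 1--0-, 1-0-0, 1-1-1, 11--0, 111--}
Coverage chart:
  m0: -0-00,-00-0,00--0
  m2: -00-0,00--0,0001-
  m3: 0-011,0001-
  m4: -0-00,-010-,00--0
  m5: -010- ←essential
  m6: 00--0 ←essential
  m11: 0-011,01-11
  m15: -1111,01-11
  m16: -0-00,-00-0,1--0-,1-0-0
  m17: 1--0- ←essential
  m18: -00-0,1-0-0
  m20: -0-00,-010-,1--0-
  m21: -010-,1--0-,1-1-1
  m23: 1-1-1 ←essential
  m24: 1--0-,1-0-0,11--0
  m25: 1--0- ←essential
  m26: 1-0-0,11--0
  m29: 1--0-,1-1-1,111--
  m30: 11--0,111--
  m31: -1111,1-1-1,111--
Essential: -010-, 00--0, 1--0-, 1-1-1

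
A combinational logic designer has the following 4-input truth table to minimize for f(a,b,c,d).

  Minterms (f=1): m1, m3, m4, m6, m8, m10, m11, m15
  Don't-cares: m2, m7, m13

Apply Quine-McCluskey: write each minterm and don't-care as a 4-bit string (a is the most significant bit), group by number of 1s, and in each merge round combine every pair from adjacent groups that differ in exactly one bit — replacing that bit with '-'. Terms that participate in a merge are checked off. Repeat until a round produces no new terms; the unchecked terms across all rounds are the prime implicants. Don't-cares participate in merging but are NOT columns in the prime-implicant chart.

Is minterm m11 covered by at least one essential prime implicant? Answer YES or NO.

NO

size-2^0 implicants → 0001(✓)  0010(✓)  0011(✓)  0100(✓)  0110(✓)  0111(✓)  1000(✓)  1010(✓)  1011(✓)  1101(✓)  1111(✓)
size-2^1 implicants → -010(✓)  -011(✓)  -111(✓)  0-10(✓)  0-11(✓)  00-1  001-(✓)  01-0  011-(✓)  1-11(✓)  10-0  101-(✓)  11-1
size-2^2 implicants → --11  -01-  0-1-
Unchecked terms (primes): --11, -01-, 0-1-, 00-1, 01-0, 10-0, 11-1
Minterm coverage:
  m1 ⊆ 00-1 [E]
  m3 ⊆ --11,-01-,0-1-,00-1
  m4 ⊆ 01-0 [E]
  m6 ⊆ 0-1-,01-0
  m8 ⊆ 10-0 [E]
  m10 ⊆ -01-,10-0
  m11 ⊆ --11,-01-
  m15 ⊆ --11,11-1
E = {00-1, 01-0, 10-0}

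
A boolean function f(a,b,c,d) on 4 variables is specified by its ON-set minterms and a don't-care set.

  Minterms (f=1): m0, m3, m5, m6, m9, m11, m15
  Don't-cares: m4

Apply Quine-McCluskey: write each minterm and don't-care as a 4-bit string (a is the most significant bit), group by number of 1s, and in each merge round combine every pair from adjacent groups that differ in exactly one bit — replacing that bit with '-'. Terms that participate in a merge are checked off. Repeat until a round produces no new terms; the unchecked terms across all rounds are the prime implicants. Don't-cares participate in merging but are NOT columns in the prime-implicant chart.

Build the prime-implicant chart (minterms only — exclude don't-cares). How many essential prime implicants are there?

6

[col 0] 0000*, 0011*, 0100*, 0101*, 0110*, 1001*, 1011*, 1111*
[col 1] -011, 0-00, 01-0, 010-, 1-11, 10-1
Prime implicants: -011, 0-00, 01-0, 010-, 1-11, 10-1
PI chart (minterm → PIs covering it):
  0 | 0-00  (sole → essential)
  3 | -011  (sole → essential)
  5 | 010-  (sole → essential)
  6 | 01-0  (sole → essential)
  9 | 10-1  (sole → essential)
  11 | -011,1-11,10-1
  15 | 1-11  (sole → essential)
Essential prime implicants: -011, 0-00, 01-0, 010-, 1-11, 10-1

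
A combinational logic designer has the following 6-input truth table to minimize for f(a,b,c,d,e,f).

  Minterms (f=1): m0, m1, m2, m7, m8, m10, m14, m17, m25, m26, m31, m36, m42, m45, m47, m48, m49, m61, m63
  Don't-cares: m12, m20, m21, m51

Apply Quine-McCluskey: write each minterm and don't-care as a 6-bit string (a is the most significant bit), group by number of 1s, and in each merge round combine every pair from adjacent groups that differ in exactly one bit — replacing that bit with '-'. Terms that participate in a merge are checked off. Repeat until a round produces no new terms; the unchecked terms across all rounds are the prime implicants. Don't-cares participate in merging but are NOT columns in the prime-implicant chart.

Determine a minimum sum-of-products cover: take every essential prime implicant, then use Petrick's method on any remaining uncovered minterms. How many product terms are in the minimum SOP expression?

11

[col 0] 000000*, 000001*, 000010*, 000111, 001000*, 001010*, 001100*, 001110*, 010001*, 010100*, 010101*, 011001*, 011010*, 011111*, 100100, 101010*, 101101*, 101111*, 110000*, 110001*, 110011*, 111101*, 111111*
[col 1] -01010, -10001, -11111, 0-0001, 0-1010, 00-000*, 00-010*, 0000-0*, 00000-, 001-00*, 001-10*, 0010-0*, 0011-0*, 01-001, 010-01, 01010-, 1-1101*, 1-1111*, 1011-1*, 1100-1, 11000-, 1111-1*
[col 2] 00-0-0, 001--0, 1-11-1
Prime implicants: -01010, -10001, -11111, 0-0001, 0-1010, 00-0-0, 00000-, 000111, 001--0, 01-001, 010-01, 01010-, 1-11-1, 100100, 1100-1, 11000-
PI chart (minterm → PIs covering it):
  0 | 00-0-0,00000-
  1 | 0-0001,00000-
  2 | 00-0-0  (sole → essential)
  7 | 000111  (sole → essential)
  8 | 00-0-0,001--0
  10 | -01010,0-1010,00-0-0,001--0
  14 | 001--0  (sole → essential)
  17 | -10001,0-0001,01-001,010-01
  25 | 01-001  (sole → essential)
  26 | 0-1010  (sole → essential)
  31 | -11111  (sole → essential)
  36 | 100100  (sole → essential)
  42 | -01010  (sole → essential)
  45 | 1-11-1  (sole → essential)
  47 | 1-11-1  (sole → essential)
  48 | 11000-  (sole → essential)
  49 | -10001,1100-1,11000-
  61 | 1-11-1  (sole → essential)
  63 | -11111,1-11-1
Essential prime implicants: -01010, -11111, 0-1010, 00-0-0, 000111, 001--0, 01-001, 1-11-1, 100100, 11000-
Petrick residual → 0-0001
Minimum SOP uses 11 PIs: b'cd'ef' + bcdef + a'c'd'e'f + a'cd'ef' + a'b'd'f' + a'b'c'def + a'b'cf' + a'bd'e'f + acdf + ab'c'de'f' + abc'd'e'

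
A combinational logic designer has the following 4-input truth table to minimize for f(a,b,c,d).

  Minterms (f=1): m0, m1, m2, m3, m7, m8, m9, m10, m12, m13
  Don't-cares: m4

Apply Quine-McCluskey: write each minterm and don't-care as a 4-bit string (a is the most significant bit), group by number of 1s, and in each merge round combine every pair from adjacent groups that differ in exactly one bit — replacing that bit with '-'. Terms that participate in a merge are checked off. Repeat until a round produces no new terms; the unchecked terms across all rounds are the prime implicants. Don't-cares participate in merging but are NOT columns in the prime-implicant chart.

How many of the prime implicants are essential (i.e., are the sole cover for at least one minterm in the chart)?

[col 0] 0000*, 0001*, 0010*, 0011*, 0100*, 0111*, 1000*, 1001*, 1010*, 1100*, 1101*
[col 1] -000*, -001*, -010*, -100*, 0-00*, 0-11, 00-0*, 00-1*, 000-*, 001-*, 1-00*, 1-01*, 10-0*, 100-*, 110-*
[col 2] --00, -0-0, -00-, 00--, 1-0-
Prime implicants: --00, -0-0, -00-, 0-11, 00--, 1-0-
PI chart (minterm → PIs covering it):
  0 | --00,-0-0,-00-,00--
  1 | -00-,00--
  2 | -0-0,00--
  3 | 0-11,00--
  7 | 0-11  (sole → essential)
  8 | --00,-0-0,-00-,1-0-
  9 | -00-,1-0-
  10 | -0-0  (sole → essential)
  12 | --00,1-0-
  13 | 1-0-  (sole → essential)
Essential prime implicants: -0-0, 0-11, 1-0-

3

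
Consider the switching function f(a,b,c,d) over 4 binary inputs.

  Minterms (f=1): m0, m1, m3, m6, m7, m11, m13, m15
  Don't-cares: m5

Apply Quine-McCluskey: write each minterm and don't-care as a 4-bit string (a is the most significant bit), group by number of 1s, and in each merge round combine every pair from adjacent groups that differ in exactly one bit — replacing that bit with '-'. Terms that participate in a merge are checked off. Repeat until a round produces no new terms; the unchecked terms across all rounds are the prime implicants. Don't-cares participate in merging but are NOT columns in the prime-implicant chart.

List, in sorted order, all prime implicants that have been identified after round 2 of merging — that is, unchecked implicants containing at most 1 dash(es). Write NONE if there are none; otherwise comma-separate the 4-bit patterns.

size-2^0 implicants → 0000(✓)  0001(✓)  0011(✓)  0101(✓)  0110(✓)  0111(✓)  1011(✓)  1101(✓)  1111(✓)
size-2^1 implicants → -011(✓)  -101(✓)  -111(✓)  0-01(✓)  0-11(✓)  00-1(✓)  000-  01-1(✓)  011-  1-11(✓)  11-1(✓)
size-2^2 implicants → --11  -1-1  0--1
Unchecked terms (primes): --11, -1-1, 0--1, 000-, 011-

000-, 011-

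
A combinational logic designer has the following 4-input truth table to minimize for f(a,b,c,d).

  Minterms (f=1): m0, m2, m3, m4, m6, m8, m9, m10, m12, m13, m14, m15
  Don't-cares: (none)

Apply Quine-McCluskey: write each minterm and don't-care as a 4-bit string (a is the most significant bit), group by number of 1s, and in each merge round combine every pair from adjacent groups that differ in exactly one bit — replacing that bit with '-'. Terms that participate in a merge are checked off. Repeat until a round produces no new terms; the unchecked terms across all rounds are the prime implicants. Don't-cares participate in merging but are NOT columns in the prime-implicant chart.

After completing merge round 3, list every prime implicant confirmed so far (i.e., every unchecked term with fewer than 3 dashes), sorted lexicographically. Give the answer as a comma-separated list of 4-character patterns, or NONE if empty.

[col 0] 0000*, 0010*, 0011*, 0100*, 0110*, 1000*, 1001*, 1010*, 1100*, 1101*, 1110*, 1111*
[col 1] -000*, -010*, -100*, -110*, 0-00*, 0-10*, 00-0*, 001-, 01-0*, 1-00*, 1-01*, 1-10*, 10-0*, 100-*, 11-0*, 11-1*, 110-*, 111-*
[col 2] --00*, --10*, -0-0*, -1-0*, 0--0*, 1--0*, 1-0-, 11--
[col 3] ---0
Prime implicants: ---0, 001-, 1-0-, 11--

001-, 1-0-, 11--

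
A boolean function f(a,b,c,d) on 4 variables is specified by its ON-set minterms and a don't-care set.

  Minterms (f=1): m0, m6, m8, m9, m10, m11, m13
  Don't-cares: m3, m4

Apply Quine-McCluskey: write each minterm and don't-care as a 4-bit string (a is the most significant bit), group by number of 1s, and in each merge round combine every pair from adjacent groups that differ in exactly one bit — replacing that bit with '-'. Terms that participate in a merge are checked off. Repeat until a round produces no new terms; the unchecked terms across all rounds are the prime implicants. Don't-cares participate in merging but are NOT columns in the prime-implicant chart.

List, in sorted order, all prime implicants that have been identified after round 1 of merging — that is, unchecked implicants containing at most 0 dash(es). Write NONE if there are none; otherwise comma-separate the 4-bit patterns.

size-2^0 implicants → 0000(✓)  0011(✓)  0100(✓)  0110(✓)  1000(✓)  1001(✓)  1010(✓)  1011(✓)  1101(✓)
size-2^1 implicants → -000  -011  0-00  01-0  1-01  10-0(✓)  10-1(✓)  100-(✓)  101-(✓)
size-2^2 implicants → 10--
Unchecked terms (primes): -000, -011, 0-00, 01-0, 1-01, 10--

NONE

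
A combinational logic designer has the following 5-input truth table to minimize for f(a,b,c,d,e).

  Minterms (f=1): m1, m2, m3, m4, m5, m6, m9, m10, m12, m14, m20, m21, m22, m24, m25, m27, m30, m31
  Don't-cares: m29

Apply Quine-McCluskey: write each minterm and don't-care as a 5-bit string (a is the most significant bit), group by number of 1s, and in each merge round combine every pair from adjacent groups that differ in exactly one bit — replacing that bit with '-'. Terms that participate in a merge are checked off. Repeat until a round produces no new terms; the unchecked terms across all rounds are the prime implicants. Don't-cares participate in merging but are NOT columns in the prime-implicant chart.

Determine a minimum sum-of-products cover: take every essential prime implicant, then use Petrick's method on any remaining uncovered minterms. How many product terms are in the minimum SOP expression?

8

size-2^0 implicants → 00001(✓)  00010(✓)  00011(✓)  00100(✓)  00101(✓)  00110(✓)  01001(✓)  01010(✓)  01100(✓)  01110(✓)  10100(✓)  10101(✓)  10110(✓)  11000(✓)  11001(✓)  11011(✓)  11101(✓)  11110(✓)  11111(✓)
size-2^1 implicants → -0100(✓)  -0101(✓)  -0110(✓)  -1001  -1110(✓)  0-001  0-010(✓)  0-100(✓)  0-110(✓)  00-01  00-10(✓)  000-1  0001-  001-0(✓)  0010-(✓)  01-10(✓)  011-0(✓)  1-101  1-110(✓)  101-0(✓)  1010-(✓)  11-01(✓)  11-11(✓)  110-1(✓)  1100-  111-1(✓)  1111-
size-2^2 implicants → --110  -01-0  -010-  0--10  0-1-0  11--1
Unchecked terms (primes): --110, -01-0, -010-, -1001, 0--10, 0-001, 0-1-0, 00-01, 000-1, 0001-, 1-101, 11--1, 1100-, 1111-
Minterm coverage:
  m1 ⊆ 0-001,00-01,000-1
  m2 ⊆ 0--10,0001-
  m3 ⊆ 000-1,0001-
  m4 ⊆ -01-0,-010-,0-1-0
  m5 ⊆ -010-,00-01
  m6 ⊆ --110,-01-0,0--10,0-1-0
  m9 ⊆ -1001,0-001
  m10 ⊆ 0--10 [E]
  m12 ⊆ 0-1-0 [E]
  m14 ⊆ --110,0--10,0-1-0
  m20 ⊆ -01-0,-010-
  m21 ⊆ -010-,1-101
  m22 ⊆ --110,-01-0
  m24 ⊆ 1100- [E]
  m25 ⊆ -1001,11--1,1100-
  m27 ⊆ 11--1 [E]
  m30 ⊆ --110,1111-
  m31 ⊆ 11--1,1111-
E = {0--10, 0-1-0, 11--1, 1100-}
Petrick residual → --110, -010-, -1001, 000-1
Cover = cde' + b'cd' + bc'd'e + a'de' + a'ce' + a'b'c'e + abe + abc'd'  |cover|=8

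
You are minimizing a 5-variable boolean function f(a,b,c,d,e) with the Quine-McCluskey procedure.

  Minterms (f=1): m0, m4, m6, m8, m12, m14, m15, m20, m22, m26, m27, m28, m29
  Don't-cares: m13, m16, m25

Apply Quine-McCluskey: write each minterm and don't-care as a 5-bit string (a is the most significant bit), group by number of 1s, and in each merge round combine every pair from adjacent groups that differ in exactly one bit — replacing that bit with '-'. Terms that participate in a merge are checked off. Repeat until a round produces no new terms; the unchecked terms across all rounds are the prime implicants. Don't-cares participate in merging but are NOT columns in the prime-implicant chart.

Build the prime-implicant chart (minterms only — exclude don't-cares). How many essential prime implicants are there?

4

[col 0] 00000*, 00100*, 00110*, 01000*, 01100*, 01101*, 01110*, 01111*, 10000*, 10100*, 10110*, 11001*, 11010*, 11011*, 11100*, 11101*
[col 1] -0000*, -0100*, -0110*, -1100*, -1101*, 0-000*, 0-100*, 0-110*, 00-00*, 001-0*, 01-00*, 011-0*, 011-1*, 0110-*, 0111-*, 1-100*, 10-00*, 101-0*, 11-01, 110-1, 1101-, 1110-*
[col 2] --100, -0-00, -01-0, -110-, 0--00, 0-1-0, 011--
Prime implicants: --100, -0-00, -01-0, -110-, 0--00, 0-1-0, 011--, 11-01, 110-1, 1101-
PI chart (minterm → PIs covering it):
  0 | -0-00,0--00
  4 | --100,-0-00,-01-0,0--00,0-1-0
  6 | -01-0,0-1-0
  8 | 0--00  (sole → essential)
  12 | --100,-110-,0--00,0-1-0,011--
  14 | 0-1-0,011--
  15 | 011--  (sole → essential)
  20 | --100,-0-00,-01-0
  22 | -01-0  (sole → essential)
  26 | 1101-  (sole → essential)
  27 | 110-1,1101-
  28 | --100,-110-
  29 | -110-,11-01
Essential prime implicants: -01-0, 0--00, 011--, 1101-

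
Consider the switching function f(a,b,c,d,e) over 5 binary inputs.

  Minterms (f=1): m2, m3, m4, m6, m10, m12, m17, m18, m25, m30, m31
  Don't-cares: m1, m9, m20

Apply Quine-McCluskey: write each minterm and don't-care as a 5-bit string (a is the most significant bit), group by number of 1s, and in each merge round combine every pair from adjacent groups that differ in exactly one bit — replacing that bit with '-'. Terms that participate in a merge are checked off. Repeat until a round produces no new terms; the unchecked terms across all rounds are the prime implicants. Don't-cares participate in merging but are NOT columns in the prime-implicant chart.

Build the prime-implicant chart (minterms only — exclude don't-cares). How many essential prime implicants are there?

Round 0: 00001✓ 00010✓ 00011✓ 00100✓ 00110✓ 01001✓ 01010✓ 01100✓ 10001✓ 10010✓ 10100✓ 11001✓ 11110✓ 11111✓
Round 1: -0001✓ -0010 -0100 -1001✓ 0-001✓ 0-010 0-100 00-10 000-1 0001- 001-0 1-001✓ 1111-
Round 2: --001
PIs = {--001, -0010, -0100, 0-010, 0-100, 00-10, 000-1, 0001-, 001-0, 1111-}
Coverage chart:
  m2: -0010,0-010,00-10,0001-
  m3: 000-1,0001-
  m4: -0100,0-100,001-0
  m6: 00-10,001-0
  m10: 0-010 ←essential
  m12: 0-100 ←essential
  m17: --001 ←essential
  m18: -0010 ←essential
  m25: --001 ←essential
  m30: 1111- ←essential
  m31: 1111- ←essential
Essential: --001, -0010, 0-010, 0-100, 1111-

5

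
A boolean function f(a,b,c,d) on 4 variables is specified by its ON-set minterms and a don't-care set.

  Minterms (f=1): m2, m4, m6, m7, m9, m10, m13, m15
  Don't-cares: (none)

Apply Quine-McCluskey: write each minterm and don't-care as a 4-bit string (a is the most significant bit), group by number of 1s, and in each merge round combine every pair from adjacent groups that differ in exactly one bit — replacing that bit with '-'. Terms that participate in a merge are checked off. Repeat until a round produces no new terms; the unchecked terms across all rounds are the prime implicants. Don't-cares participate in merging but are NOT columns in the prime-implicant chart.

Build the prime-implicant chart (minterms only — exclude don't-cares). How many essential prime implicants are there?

[col 0] 0010*, 0100*, 0110*, 0111*, 1001*, 1010*, 1101*, 1111*
[col 1] -010, -111, 0-10, 01-0, 011-, 1-01, 11-1
Prime implicants: -010, -111, 0-10, 01-0, 011-, 1-01, 11-1
PI chart (minterm → PIs covering it):
  2 | -010,0-10
  4 | 01-0  (sole → essential)
  6 | 0-10,01-0,011-
  7 | -111,011-
  9 | 1-01  (sole → essential)
  10 | -010  (sole → essential)
  13 | 1-01,11-1
  15 | -111,11-1
Essential prime implicants: -010, 01-0, 1-01

3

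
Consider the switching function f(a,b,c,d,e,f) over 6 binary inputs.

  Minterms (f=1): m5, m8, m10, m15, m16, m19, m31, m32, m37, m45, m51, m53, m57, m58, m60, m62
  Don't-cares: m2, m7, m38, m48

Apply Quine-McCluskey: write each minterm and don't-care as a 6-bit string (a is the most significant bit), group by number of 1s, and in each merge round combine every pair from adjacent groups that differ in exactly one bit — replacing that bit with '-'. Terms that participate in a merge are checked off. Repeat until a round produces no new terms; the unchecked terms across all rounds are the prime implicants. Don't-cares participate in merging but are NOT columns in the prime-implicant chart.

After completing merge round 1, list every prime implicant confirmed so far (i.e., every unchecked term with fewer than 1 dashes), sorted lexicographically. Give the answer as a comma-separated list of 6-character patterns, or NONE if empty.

100110, 111001

size-2^0 implicants → 000010(✓)  000101(✓)  000111(✓)  001000(✓)  001010(✓)  001111(✓)  010000(✓)  010011(✓)  011111(✓)  100000(✓)  100101(✓)  100110  101101(✓)  110000(✓)  110011(✓)  110101(✓)  111001  111010(✓)  111100(✓)  111110(✓)
size-2^1 implicants → -00101  -10000  -10011  0-1111  00-010  00-111  0001-1  0010-0  1-0000  1-0101  10-101  111-10  1111-0
Unchecked terms (primes): -00101, -10000, -10011, 0-1111, 00-010, 00-111, 0001-1, 0010-0, 1-0000, 1-0101, 10-101, 100110, 111-10, 111001, 1111-0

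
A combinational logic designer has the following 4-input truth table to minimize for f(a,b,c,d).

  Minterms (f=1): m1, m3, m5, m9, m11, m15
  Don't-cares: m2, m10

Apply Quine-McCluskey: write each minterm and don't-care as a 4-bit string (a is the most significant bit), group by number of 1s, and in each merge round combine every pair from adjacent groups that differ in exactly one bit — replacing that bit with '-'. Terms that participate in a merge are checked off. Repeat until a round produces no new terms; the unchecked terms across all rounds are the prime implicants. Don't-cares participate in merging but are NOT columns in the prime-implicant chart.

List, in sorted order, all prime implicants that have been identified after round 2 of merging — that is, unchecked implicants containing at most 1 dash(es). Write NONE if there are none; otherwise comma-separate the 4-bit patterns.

size-2^0 implicants → 0001(✓)  0010(✓)  0011(✓)  0101(✓)  1001(✓)  1010(✓)  1011(✓)  1111(✓)
size-2^1 implicants → -001(✓)  -010(✓)  -011(✓)  0-01  00-1(✓)  001-(✓)  1-11  10-1(✓)  101-(✓)
size-2^2 implicants → -0-1  -01-
Unchecked terms (primes): -0-1, -01-, 0-01, 1-11

0-01, 1-11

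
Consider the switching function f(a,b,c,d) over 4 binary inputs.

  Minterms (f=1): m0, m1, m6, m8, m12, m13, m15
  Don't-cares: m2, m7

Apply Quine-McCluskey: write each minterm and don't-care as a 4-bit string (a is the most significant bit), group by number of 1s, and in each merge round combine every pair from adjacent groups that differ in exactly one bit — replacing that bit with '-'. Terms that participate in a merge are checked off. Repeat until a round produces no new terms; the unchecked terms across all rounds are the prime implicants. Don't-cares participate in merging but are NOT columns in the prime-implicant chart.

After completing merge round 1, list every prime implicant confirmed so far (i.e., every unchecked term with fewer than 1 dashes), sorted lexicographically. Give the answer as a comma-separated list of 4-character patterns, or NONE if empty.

[col 0] 0000*, 0001*, 0010*, 0110*, 0111*, 1000*, 1100*, 1101*, 1111*
[col 1] -000, -111, 0-10, 00-0, 000-, 011-, 1-00, 11-1, 110-
Prime implicants: -000, -111, 0-10, 00-0, 000-, 011-, 1-00, 11-1, 110-

NONE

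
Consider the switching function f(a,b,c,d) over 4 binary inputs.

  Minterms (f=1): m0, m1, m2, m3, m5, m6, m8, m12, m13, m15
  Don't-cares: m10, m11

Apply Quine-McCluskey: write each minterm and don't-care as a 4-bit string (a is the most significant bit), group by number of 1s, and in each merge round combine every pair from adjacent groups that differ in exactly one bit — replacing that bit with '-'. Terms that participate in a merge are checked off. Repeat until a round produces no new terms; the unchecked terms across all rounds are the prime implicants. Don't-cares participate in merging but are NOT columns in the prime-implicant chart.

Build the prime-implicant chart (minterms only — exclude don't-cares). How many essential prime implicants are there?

size-2^0 implicants → 0000(✓)  0001(✓)  0010(✓)  0011(✓)  0101(✓)  0110(✓)  1000(✓)  1010(✓)  1011(✓)  1100(✓)  1101(✓)  1111(✓)
size-2^1 implicants → -000(✓)  -010(✓)  -011(✓)  -101  0-01  0-10  00-0(✓)  00-1(✓)  000-(✓)  001-(✓)  1-00  1-11  10-0(✓)  101-(✓)  11-1  110-
size-2^2 implicants → -0-0  -01-  00--
Unchecked terms (primes): -0-0, -01-, -101, 0-01, 0-10, 00--, 1-00, 1-11, 11-1, 110-
Minterm coverage:
  m0 ⊆ -0-0,00--
  m1 ⊆ 0-01,00--
  m2 ⊆ -0-0,-01-,0-10,00--
  m3 ⊆ -01-,00--
  m5 ⊆ -101,0-01
  m6 ⊆ 0-10 [E]
  m8 ⊆ -0-0,1-00
  m12 ⊆ 1-00,110-
  m13 ⊆ -101,11-1,110-
  m15 ⊆ 1-11,11-1
E = {0-10}

1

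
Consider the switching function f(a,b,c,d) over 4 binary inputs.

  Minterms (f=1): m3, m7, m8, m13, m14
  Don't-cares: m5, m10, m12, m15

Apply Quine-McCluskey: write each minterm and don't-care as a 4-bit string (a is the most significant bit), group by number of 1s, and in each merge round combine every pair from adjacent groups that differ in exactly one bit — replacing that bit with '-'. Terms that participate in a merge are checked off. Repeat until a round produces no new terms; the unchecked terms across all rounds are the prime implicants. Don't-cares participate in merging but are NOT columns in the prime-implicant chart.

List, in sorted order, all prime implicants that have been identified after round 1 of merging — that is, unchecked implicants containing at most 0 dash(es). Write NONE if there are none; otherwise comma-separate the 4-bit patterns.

NONE

Round 0: 0011✓ 0101✓ 0111✓ 1000✓ 1010✓ 1100✓ 1101✓ 1110✓ 1111✓
Round 1: -101✓ -111✓ 0-11 01-1✓ 1-00✓ 1-10✓ 10-0✓ 11-0✓ 11-1✓ 110-✓ 111-✓
Round 2: -1-1 1--0 11--
PIs = {-1-1, 0-11, 1--0, 11--}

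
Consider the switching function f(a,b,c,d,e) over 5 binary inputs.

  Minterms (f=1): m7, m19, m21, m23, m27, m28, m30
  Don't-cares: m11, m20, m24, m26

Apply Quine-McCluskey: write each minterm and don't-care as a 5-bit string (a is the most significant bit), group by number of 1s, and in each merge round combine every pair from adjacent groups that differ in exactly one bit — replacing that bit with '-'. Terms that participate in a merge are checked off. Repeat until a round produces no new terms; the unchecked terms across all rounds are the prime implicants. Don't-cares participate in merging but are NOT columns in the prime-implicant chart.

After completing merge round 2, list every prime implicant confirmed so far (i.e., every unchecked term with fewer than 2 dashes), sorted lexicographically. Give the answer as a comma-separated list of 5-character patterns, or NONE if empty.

Round 0: 00111✓ 01011✓ 10011✓ 10100✓ 10101✓ 10111✓ 11000✓ 11010✓ 11011✓ 11100✓ 11110✓
Round 1: -0111 -1011 1-011 1-100 10-11 101-1 1010- 11-00✓ 11-10✓ 110-0✓ 1101- 111-0✓
Round 2: 11--0
PIs = {-0111, -1011, 1-011, 1-100, 10-11, 101-1, 1010-, 11--0, 1101-}

-0111, -1011, 1-011, 1-100, 10-11, 101-1, 1010-, 1101-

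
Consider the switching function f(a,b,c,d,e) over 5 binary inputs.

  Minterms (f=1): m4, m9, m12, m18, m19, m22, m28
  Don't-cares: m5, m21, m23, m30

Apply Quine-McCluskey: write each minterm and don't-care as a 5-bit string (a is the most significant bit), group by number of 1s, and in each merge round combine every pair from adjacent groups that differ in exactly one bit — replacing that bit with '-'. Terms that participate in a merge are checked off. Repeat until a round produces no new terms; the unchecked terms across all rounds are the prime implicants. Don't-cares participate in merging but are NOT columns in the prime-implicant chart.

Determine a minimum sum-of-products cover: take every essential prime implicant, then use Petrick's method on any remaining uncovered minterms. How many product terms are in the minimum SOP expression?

4

[col 0] 00100*, 00101*, 01001, 01100*, 10010*, 10011*, 10101*, 10110*, 10111*, 11100*, 11110*
[col 1] -0101, -1100, 0-100, 0010-, 1-110, 10-10*, 10-11*, 1001-*, 101-1, 1011-*, 111-0
[col 2] 10-1-
Prime implicants: -0101, -1100, 0-100, 0010-, 01001, 1-110, 10-1-, 101-1, 111-0
PI chart (minterm → PIs covering it):
  4 | 0-100,0010-
  9 | 01001  (sole → essential)
  12 | -1100,0-100
  18 | 10-1-  (sole → essential)
  19 | 10-1-  (sole → essential)
  22 | 1-110,10-1-
  28 | -1100,111-0
Essential prime implicants: 01001, 10-1-
Petrick residual → -1100, 0-100
Minimum SOP uses 4 PIs: bcd'e' + a'cd'e' + a'bc'd'e + ab'd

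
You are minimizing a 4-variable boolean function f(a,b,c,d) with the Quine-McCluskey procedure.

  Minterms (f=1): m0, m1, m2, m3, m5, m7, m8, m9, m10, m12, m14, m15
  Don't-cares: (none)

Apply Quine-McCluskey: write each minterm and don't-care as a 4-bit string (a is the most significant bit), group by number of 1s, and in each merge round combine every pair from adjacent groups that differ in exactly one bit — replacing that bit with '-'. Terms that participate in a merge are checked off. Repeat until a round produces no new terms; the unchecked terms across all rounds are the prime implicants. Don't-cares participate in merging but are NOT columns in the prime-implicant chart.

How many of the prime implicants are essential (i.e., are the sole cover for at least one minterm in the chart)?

Round 0: 0000✓ 0001✓ 0010✓ 0011✓ 0101✓ 0111✓ 1000✓ 1001✓ 1010✓ 1100✓ 1110✓ 1111✓
Round 1: -000✓ -001✓ -010✓ -111 0-01✓ 0-11✓ 00-0✓ 00-1✓ 000-✓ 001-✓ 01-1✓ 1-00✓ 1-10✓ 10-0✓ 100-✓ 11-0✓ 111-
Round 2: -0-0 -00- 0--1 00-- 1--0
PIs = {-0-0, -00-, -111, 0--1, 00--, 1--0, 111-}
Coverage chart:
  m0: -0-0,-00-,00--
  m1: -00-,0--1,00--
  m2: -0-0,00--
  m3: 0--1,00--
  m5: 0--1 ←essential
  m7: -111,0--1
  m8: -0-0,-00-,1--0
  m9: -00- ←essential
  m10: -0-0,1--0
  m12: 1--0 ←essential
  m14: 1--0,111-
  m15: -111,111-
Essential: -00-, 0--1, 1--0

3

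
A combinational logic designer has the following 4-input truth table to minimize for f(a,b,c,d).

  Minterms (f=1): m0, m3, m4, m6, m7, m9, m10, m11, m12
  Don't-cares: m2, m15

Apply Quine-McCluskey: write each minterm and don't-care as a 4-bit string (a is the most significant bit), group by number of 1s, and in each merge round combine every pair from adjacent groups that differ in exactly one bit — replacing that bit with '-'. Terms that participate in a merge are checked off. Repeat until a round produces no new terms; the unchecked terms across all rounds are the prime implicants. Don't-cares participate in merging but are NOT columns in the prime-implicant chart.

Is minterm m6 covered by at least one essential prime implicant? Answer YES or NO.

[col 0] 0000*, 0010*, 0011*, 0100*, 0110*, 0111*, 1001*, 1010*, 1011*, 1100*, 1111*
[col 1] -010*, -011*, -100, -111*, 0-00*, 0-10*, 0-11*, 00-0*, 001-*, 01-0*, 011-*, 1-11*, 10-1, 101-*
[col 2] --11, -01-, 0--0, 0-1-
Prime implicants: --11, -01-, -100, 0--0, 0-1-, 10-1
PI chart (minterm → PIs covering it):
  0 | 0--0  (sole → essential)
  3 | --11,-01-,0-1-
  4 | -100,0--0
  6 | 0--0,0-1-
  7 | --11,0-1-
  9 | 10-1  (sole → essential)
  10 | -01-  (sole → essential)
  11 | --11,-01-,10-1
  12 | -100  (sole → essential)
Essential prime implicants: -01-, -100, 0--0, 10-1

YES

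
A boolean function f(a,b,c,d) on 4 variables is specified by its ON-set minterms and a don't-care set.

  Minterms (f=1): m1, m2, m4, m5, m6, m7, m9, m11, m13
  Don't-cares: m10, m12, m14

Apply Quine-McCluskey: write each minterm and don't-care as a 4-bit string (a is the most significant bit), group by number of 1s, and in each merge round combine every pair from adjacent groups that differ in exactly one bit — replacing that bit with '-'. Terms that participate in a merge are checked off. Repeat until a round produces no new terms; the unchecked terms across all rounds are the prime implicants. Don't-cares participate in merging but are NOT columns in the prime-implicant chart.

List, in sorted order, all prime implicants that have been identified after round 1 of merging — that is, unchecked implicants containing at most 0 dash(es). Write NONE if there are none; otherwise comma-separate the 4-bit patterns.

NONE

[col 0] 0001*, 0010*, 0100*, 0101*, 0110*, 0111*, 1001*, 1010*, 1011*, 1100*, 1101*, 1110*
[col 1] -001*, -010*, -100*, -101*, -110*, 0-01*, 0-10*, 01-0*, 01-1*, 010-*, 011-*, 1-01*, 1-10*, 10-1, 101-, 11-0*, 110-*
[col 2] --01, --10, -1-0, -10-, 01--
Prime implicants: --01, --10, -1-0, -10-, 01--, 10-1, 101-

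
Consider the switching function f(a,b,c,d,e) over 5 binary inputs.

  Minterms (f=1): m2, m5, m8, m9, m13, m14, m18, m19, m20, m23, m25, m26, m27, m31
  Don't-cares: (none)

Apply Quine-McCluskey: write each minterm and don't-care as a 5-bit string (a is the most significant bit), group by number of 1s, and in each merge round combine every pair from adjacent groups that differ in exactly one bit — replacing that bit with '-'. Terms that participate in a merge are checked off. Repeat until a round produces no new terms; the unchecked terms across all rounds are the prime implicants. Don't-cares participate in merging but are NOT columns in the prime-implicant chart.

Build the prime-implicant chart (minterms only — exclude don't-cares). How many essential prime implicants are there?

Round 0: 00010✓ 00101✓ 01000✓ 01001✓ 01101✓ 01110 10010✓ 10011✓ 10100 10111✓ 11001✓ 11010✓ 11011✓ 11111✓
Round 1: -0010 -1001 0-101 01-01 0100- 1-010✓ 1-011✓ 1-111✓ 10-11✓ 1001-✓ 11-11✓ 110-1 1101-✓
Round 2: 1--11 1-01-
PIs = {-0010, -1001, 0-101, 01-01, 0100-, 01110, 1--11, 1-01-, 10100, 110-1}
Coverage chart:
  m2: -0010 ←essential
  m5: 0-101 ←essential
  m8: 0100- ←essential
  m9: -1001,01-01,0100-
  m13: 0-101,01-01
  m14: 01110 ←essential
  m18: -0010,1-01-
  m19: 1--11,1-01-
  m20: 10100 ←essential
  m23: 1--11 ←essential
  m25: -1001,110-1
  m26: 1-01- ←essential
  m27: 1--11,1-01-,110-1
  m31: 1--11 ←essential
Essential: -0010, 0-101, 0100-, 01110, 1--11, 1-01-, 10100

7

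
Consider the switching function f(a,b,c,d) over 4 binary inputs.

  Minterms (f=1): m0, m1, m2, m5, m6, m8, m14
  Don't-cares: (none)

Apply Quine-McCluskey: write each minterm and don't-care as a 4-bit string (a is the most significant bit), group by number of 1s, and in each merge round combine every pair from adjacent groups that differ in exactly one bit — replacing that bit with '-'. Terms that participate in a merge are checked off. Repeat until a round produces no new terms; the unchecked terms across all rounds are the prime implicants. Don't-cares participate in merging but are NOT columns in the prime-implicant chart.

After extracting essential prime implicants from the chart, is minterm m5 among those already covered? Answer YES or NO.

YES

size-2^0 implicants → 0000(✓)  0001(✓)  0010(✓)  0101(✓)  0110(✓)  1000(✓)  1110(✓)
size-2^1 implicants → -000  -110  0-01  0-10  00-0  000-
Unchecked terms (primes): -000, -110, 0-01, 0-10, 00-0, 000-
Minterm coverage:
  m0 ⊆ -000,00-0,000-
  m1 ⊆ 0-01,000-
  m2 ⊆ 0-10,00-0
  m5 ⊆ 0-01 [E]
  m6 ⊆ -110,0-10
  m8 ⊆ -000 [E]
  m14 ⊆ -110 [E]
E = {-000, -110, 0-01}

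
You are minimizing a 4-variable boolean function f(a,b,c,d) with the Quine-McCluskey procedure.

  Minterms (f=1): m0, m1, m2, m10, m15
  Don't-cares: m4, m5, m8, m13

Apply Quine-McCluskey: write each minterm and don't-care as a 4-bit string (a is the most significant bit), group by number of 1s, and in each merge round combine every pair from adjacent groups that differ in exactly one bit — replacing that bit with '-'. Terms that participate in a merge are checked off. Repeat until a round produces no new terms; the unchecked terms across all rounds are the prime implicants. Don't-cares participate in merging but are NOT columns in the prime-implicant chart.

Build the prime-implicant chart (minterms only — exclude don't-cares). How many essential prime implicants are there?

size-2^0 implicants → 0000(✓)  0001(✓)  0010(✓)  0100(✓)  0101(✓)  1000(✓)  1010(✓)  1101(✓)  1111(✓)
size-2^1 implicants → -000(✓)  -010(✓)  -101  0-00(✓)  0-01(✓)  00-0(✓)  000-(✓)  010-(✓)  10-0(✓)  11-1
size-2^2 implicants → -0-0  0-0-
Unchecked terms (primes): -0-0, -101, 0-0-, 11-1
Minterm coverage:
  m0 ⊆ -0-0,0-0-
  m1 ⊆ 0-0- [E]
  m2 ⊆ -0-0 [E]
  m10 ⊆ -0-0 [E]
  m15 ⊆ 11-1 [E]
E = {-0-0, 0-0-, 11-1}

3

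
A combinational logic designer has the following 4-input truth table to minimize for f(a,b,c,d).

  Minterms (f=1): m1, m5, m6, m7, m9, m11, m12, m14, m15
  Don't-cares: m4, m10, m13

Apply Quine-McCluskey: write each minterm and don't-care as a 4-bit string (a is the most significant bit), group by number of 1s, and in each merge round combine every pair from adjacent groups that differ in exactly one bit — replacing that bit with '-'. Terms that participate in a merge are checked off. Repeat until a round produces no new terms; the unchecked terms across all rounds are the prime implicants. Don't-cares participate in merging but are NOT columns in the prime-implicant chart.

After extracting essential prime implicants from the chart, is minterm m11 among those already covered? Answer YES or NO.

[col 0] 0001*, 0100*, 0101*, 0110*, 0111*, 1001*, 1010*, 1011*, 1100*, 1101*, 1110*, 1111*
[col 1] -001*, -100*, -101*, -110*, -111*, 0-01*, 01-0*, 01-1*, 010-*, 011-*, 1-01*, 1-10*, 1-11*, 10-1*, 101-*, 11-0*, 11-1*, 110-*, 111-*
[col 2] --01, -1-0*, -1-1*, -10-*, -11-*, 01--*, 1--1, 1-1-, 11--*
[col 3] -1--
Prime implicants: --01, -1--, 1--1, 1-1-
PI chart (minterm → PIs covering it):
  1 | --01  (sole → essential)
  5 | --01,-1--
  6 | -1--  (sole → essential)
  7 | -1--  (sole → essential)
  9 | --01,1--1
  11 | 1--1,1-1-
  12 | -1--  (sole → essential)
  14 | -1--,1-1-
  15 | -1--,1--1,1-1-
Essential prime implicants: --01, -1--

NO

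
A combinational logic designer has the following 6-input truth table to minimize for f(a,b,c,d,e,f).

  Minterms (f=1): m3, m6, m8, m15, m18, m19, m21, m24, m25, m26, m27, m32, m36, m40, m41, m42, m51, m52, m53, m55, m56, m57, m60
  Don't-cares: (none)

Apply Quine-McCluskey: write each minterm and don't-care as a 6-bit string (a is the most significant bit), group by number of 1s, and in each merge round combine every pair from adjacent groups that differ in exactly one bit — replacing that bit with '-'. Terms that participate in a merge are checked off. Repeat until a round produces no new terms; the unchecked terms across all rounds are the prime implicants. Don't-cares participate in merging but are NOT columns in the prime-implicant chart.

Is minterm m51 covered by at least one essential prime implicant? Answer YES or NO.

NO

size-2^0 implicants → 000011(✓)  000110  001000(✓)  001111  010010(✓)  010011(✓)  010101(✓)  011000(✓)  011001(✓)  011010(✓)  011011(✓)  100000(✓)  100100(✓)  101000(✓)  101001(✓)  101010(✓)  110011(✓)  110100(✓)  110101(✓)  110111(✓)  111000(✓)  111001(✓)  111100(✓)
size-2^1 implicants → -01000(✓)  -10011  -10101  -11000(✓)  -11001(✓)  0-0011  0-1000(✓)  01-010(✓)  01-011(✓)  01001-(✓)  0110-0(✓)  0110-1(✓)  01100-(✓)  01101-(✓)  1-0100  1-1000(✓)  1-1001(✓)  10-000  100-00  1010-0  10100-(✓)  11-100  110-11  1101-1  11010-  111-00  11100-(✓)
size-2^2 implicants → --1000  -1100-  01-01-  0110--  1-100-
Unchecked terms (primes): --1000, -10011, -10101, -1100-, 0-0011, 000110, 001111, 01-01-, 0110--, 1-0100, 1-100-, 10-000, 100-00, 1010-0, 11-100, 110-11, 1101-1, 11010-, 111-00
Minterm coverage:
  m3 ⊆ 0-0011 [E]
  m6 ⊆ 000110 [E]
  m8 ⊆ --1000 [E]
  m15 ⊆ 001111 [E]
  m18 ⊆ 01-01- [E]
  m19 ⊆ -10011,0-0011,01-01-
  m21 ⊆ -10101 [E]
  m24 ⊆ --1000,-1100-,0110--
  m25 ⊆ -1100-,0110--
  m26 ⊆ 01-01-,0110--
  m27 ⊆ 01-01-,0110--
  m32 ⊆ 10-000,100-00
  m36 ⊆ 1-0100,100-00
  m40 ⊆ --1000,1-100-,10-000,1010-0
  m41 ⊆ 1-100- [E]
  m42 ⊆ 1010-0 [E]
  m51 ⊆ -10011,110-11
  m52 ⊆ 1-0100,11-100,11010-
  m53 ⊆ -10101,1101-1,11010-
  m55 ⊆ 110-11,1101-1
  m56 ⊆ --1000,-1100-,1-100-,111-00
  m57 ⊆ -1100-,1-100-
  m60 ⊆ 11-100,111-00
E = {--1000, -10101, 0-0011, 000110, 001111, 01-01-, 1-100-, 1010-0}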